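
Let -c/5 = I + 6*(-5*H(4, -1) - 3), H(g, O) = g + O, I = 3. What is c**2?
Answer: 275625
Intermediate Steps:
H(g, O) = O + g
c = 525 (c = -5*(3 + 6*(-5*(-1 + 4) - 3)) = -5*(3 + 6*(-5*3 - 3)) = -5*(3 + 6*(-15 - 3)) = -5*(3 + 6*(-18)) = -5*(3 - 108) = -5*(-105) = 525)
c**2 = 525**2 = 275625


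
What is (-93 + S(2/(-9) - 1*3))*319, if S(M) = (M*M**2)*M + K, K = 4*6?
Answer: 81208468/6561 ≈ 12377.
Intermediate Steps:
K = 24
S(M) = 24 + M**4 (S(M) = (M*M**2)*M + 24 = M**3*M + 24 = M**4 + 24 = 24 + M**4)
(-93 + S(2/(-9) - 1*3))*319 = (-93 + (24 + (2/(-9) - 1*3)**4))*319 = (-93 + (24 + (2*(-1/9) - 3)**4))*319 = (-93 + (24 + (-2/9 - 3)**4))*319 = (-93 + (24 + (-29/9)**4))*319 = (-93 + (24 + 707281/6561))*319 = (-93 + 864745/6561)*319 = (254572/6561)*319 = 81208468/6561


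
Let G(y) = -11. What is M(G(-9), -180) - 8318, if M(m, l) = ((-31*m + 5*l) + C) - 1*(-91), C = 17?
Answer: -8769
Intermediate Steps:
M(m, l) = 108 - 31*m + 5*l (M(m, l) = ((-31*m + 5*l) + 17) - 1*(-91) = (17 - 31*m + 5*l) + 91 = 108 - 31*m + 5*l)
M(G(-9), -180) - 8318 = (108 - 31*(-11) + 5*(-180)) - 8318 = (108 + 341 - 900) - 8318 = -451 - 8318 = -8769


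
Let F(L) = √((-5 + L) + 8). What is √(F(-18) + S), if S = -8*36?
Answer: √(-288 + I*√15) ≈ 0.1141 + 16.971*I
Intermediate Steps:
F(L) = √(3 + L)
S = -288
√(F(-18) + S) = √(√(3 - 18) - 288) = √(√(-15) - 288) = √(I*√15 - 288) = √(-288 + I*√15)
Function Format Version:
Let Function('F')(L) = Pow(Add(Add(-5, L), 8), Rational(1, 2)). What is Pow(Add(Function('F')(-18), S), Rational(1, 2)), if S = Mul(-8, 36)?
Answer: Pow(Add(-288, Mul(I, Pow(15, Rational(1, 2)))), Rational(1, 2)) ≈ Add(0.1141, Mul(16.971, I))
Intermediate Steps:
Function('F')(L) = Pow(Add(3, L), Rational(1, 2))
S = -288
Pow(Add(Function('F')(-18), S), Rational(1, 2)) = Pow(Add(Pow(Add(3, -18), Rational(1, 2)), -288), Rational(1, 2)) = Pow(Add(Pow(-15, Rational(1, 2)), -288), Rational(1, 2)) = Pow(Add(Mul(I, Pow(15, Rational(1, 2))), -288), Rational(1, 2)) = Pow(Add(-288, Mul(I, Pow(15, Rational(1, 2)))), Rational(1, 2))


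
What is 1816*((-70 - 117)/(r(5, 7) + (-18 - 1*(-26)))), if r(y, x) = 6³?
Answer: -42449/28 ≈ -1516.0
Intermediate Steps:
r(y, x) = 216
1816*((-70 - 117)/(r(5, 7) + (-18 - 1*(-26)))) = 1816*((-70 - 117)/(216 + (-18 - 1*(-26)))) = 1816*(-187/(216 + (-18 + 26))) = 1816*(-187/(216 + 8)) = 1816*(-187/224) = -42449/28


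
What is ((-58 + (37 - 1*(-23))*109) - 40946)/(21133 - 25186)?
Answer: 11488/1351 ≈ 8.5033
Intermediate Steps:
((-58 + (37 - 1*(-23))*109) - 40946)/(21133 - 25186) = ((-58 + (37 + 23)*109) - 40946)/(-4053) = ((-58 + 60*109) - 40946)*(-1/4053) = ((-58 + 6540) - 40946)*(-1/4053) = (6482 - 40946)*(-1/4053) = -34464*(-1/4053) = 11488/1351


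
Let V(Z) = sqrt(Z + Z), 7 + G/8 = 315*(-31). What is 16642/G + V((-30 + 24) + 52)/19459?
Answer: -8321/39088 + 2*sqrt(23)/19459 ≈ -0.21239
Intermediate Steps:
G = -78176 (G = -56 + 8*(315*(-31)) = -56 + 8*(-9765) = -56 - 78120 = -78176)
V(Z) = sqrt(2)*sqrt(Z) (V(Z) = sqrt(2*Z) = sqrt(2)*sqrt(Z))
16642/G + V((-30 + 24) + 52)/19459 = 16642/(-78176) + (sqrt(2)*sqrt((-30 + 24) + 52))/19459 = 16642*(-1/78176) + (sqrt(2)*sqrt(-6 + 52))*(1/19459) = -8321/39088 + (sqrt(2)*sqrt(46))*(1/19459) = -8321/39088 + (2*sqrt(23))*(1/19459) = -8321/39088 + 2*sqrt(23)/19459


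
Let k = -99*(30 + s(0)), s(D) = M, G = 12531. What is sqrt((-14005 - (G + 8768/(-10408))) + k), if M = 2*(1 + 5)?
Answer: I*sqrt(51951269198)/1301 ≈ 175.19*I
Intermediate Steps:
M = 12 (M = 2*6 = 12)
s(D) = 12
k = -4158 (k = -99*(30 + 12) = -99*42 = -4158)
sqrt((-14005 - (G + 8768/(-10408))) + k) = sqrt((-14005 - (12531 + 8768/(-10408))) - 4158) = sqrt((-14005 - (12531 + 8768*(-1/10408))) - 4158) = sqrt((-14005 - (12531 - 1096/1301)) - 4158) = sqrt((-14005 - 1*16301735/1301) - 4158) = sqrt((-14005 - 16301735/1301) - 4158) = sqrt(-34522240/1301 - 4158) = sqrt(-39931798/1301) = I*sqrt(51951269198)/1301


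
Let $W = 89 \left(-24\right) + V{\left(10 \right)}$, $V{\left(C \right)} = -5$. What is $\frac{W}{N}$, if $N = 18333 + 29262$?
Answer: $- \frac{2141}{47595} \approx -0.044984$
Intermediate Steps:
$N = 47595$
$W = -2141$ ($W = 89 \left(-24\right) - 5 = -2136 - 5 = -2141$)
$\frac{W}{N} = - \frac{2141}{47595}$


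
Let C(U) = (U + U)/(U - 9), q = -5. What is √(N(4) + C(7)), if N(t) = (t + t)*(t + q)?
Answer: I*√15 ≈ 3.873*I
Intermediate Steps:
C(U) = 2*U/(-9 + U) (C(U) = (2*U)/(-9 + U) = 2*U/(-9 + U))
N(t) = 2*t*(-5 + t) (N(t) = (t + t)*(t - 5) = (2*t)*(-5 + t) = 2*t*(-5 + t))
√(N(4) + C(7)) = √(2*4*(-5 + 4) + 2*7/(-9 + 7)) = √(2*4*(-1) + 2*7/(-2)) = √(-8 + 2*7*(-½)) = √(-8 - 7) = √(-15) = I*√15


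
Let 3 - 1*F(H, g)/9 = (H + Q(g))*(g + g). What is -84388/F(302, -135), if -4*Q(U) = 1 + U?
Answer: -21097/203823 ≈ -0.10351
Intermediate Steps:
Q(U) = -¼ - U/4 (Q(U) = -(1 + U)/4 = -¼ - U/4)
F(H, g) = 27 - 18*g*(-¼ + H - g/4) (F(H, g) = 27 - 9*(H + (-¼ - g/4))*(g + g) = 27 - 9*(-¼ + H - g/4)*2*g = 27 - 18*g*(-¼ + H - g/4))
-84388/F(302, -135) = -84388/(27 - 18*302*(-135) + (9/2)*(-135)*(1 - 135)) = -84388/(27 + 733860 + (9/2)*(-135)*(-134)) = -84388/(27 + 733860 + 81405) = -84388/815292 = -84388*1/815292 = -21097/203823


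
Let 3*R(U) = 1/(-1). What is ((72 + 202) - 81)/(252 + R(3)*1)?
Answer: 579/755 ≈ 0.76689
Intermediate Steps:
R(U) = -⅓ (R(U) = (⅓)/(-1) = (⅓)*(-1) = -⅓)
((72 + 202) - 81)/(252 + R(3)*1) = ((72 + 202) - 81)/(252 - ⅓*1) = (274 - 81)/(252 - ⅓) = 193/(755/3) = 193*(3/755) = 579/755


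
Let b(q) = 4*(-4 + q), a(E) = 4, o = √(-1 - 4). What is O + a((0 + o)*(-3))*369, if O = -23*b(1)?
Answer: 1752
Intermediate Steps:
o = I*√5 (o = √(-5) = I*√5 ≈ 2.2361*I)
b(q) = -16 + 4*q
O = 276 (O = -23*(-16 + 4*1) = -23*(-16 + 4) = -23*(-12) = 276)
O + a((0 + o)*(-3))*369 = 276 + 4*369 = 276 + 1476 = 1752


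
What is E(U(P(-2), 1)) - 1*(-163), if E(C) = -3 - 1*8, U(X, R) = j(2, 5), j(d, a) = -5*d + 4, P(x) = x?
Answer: 152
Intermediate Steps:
j(d, a) = 4 - 5*d
U(X, R) = -6 (U(X, R) = 4 - 5*2 = 4 - 10 = -6)
E(C) = -11 (E(C) = -3 - 8 = -11)
E(U(P(-2), 1)) - 1*(-163) = -11 - 1*(-163) = -11 + 163 = 152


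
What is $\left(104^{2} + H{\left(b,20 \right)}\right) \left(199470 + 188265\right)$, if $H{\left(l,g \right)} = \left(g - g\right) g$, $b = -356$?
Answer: $4193741760$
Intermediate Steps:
$H{\left(l,g \right)} = 0$ ($H{\left(l,g \right)} = 0 g = 0$)
$\left(104^{2} + H{\left(b,20 \right)}\right) \left(199470 + 188265\right) = \left(104^{2} + 0\right) \left(199470 + 188265\right) = \left(10816 + 0\right) 387735 = 10816 \cdot 387735 = 4193741760$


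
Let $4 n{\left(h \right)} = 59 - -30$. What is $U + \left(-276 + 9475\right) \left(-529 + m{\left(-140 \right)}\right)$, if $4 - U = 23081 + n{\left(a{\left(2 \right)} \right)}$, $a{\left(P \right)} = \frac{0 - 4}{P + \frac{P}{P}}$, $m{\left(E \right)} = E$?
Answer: $- \frac{24708921}{4} \approx -6.1772 \cdot 10^{6}$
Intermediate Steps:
$a{\left(P \right)} = - \frac{4}{1 + P}$ ($a{\left(P \right)} = - \frac{4}{P + 1} = - \frac{4}{1 + P}$)
$n{\left(h \right)} = \frac{89}{4}$ ($n{\left(h \right)} = \frac{59 - -30}{4} = \frac{59 + 30}{4} = \frac{1}{4} \cdot 89 = \frac{89}{4}$)
$U = - \frac{92397}{4}$ ($U = 4 - \left(23081 + \frac{89}{4}\right) = 4 - \frac{92413}{4} = - \frac{92397}{4} \approx -23099.0$)
$U + \left(-276 + 9475\right) \left(-529 + m{\left(-140 \right)}\right) = - \frac{92397}{4} + \left(-276 + 9475\right) \left(-529 - 140\right) = - \frac{92397}{4} + 9199 \left(-669\right) = - \frac{92397}{4} - 6154131 = - \frac{24708921}{4}$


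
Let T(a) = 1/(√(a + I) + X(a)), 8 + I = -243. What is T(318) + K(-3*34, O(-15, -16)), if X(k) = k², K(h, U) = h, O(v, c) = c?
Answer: -1043058356394/10226063309 - √67/10226063309 ≈ -102.00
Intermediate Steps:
I = -251 (I = -8 - 243 = -251)
T(a) = 1/(a² + √(-251 + a)) (T(a) = 1/(√(a - 251) + a²) = 1/(√(-251 + a) + a²) = 1/(a² + √(-251 + a)))
T(318) + K(-3*34, O(-15, -16)) = 1/(318² + √(-251 + 318)) - 3*34 = 1/(101124 + √67) - 102 = -102 + 1/(101124 + √67)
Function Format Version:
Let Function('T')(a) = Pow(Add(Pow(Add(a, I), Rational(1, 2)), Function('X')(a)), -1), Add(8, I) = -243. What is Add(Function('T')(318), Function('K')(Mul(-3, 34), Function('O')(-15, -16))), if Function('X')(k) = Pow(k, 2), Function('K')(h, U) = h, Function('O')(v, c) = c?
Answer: Add(Rational(-1043058356394, 10226063309), Mul(Rational(-1, 10226063309), Pow(67, Rational(1, 2)))) ≈ -102.00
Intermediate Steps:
I = -251 (I = Add(-8, -243) = -251)
Function('T')(a) = Pow(Add(Pow(a, 2), Pow(Add(-251, a), Rational(1, 2))), -1) (Function('T')(a) = Pow(Add(Pow(Add(a, -251), Rational(1, 2)), Pow(a, 2)), -1) = Pow(Add(Pow(Add(-251, a), Rational(1, 2)), Pow(a, 2)), -1) = Pow(Add(Pow(a, 2), Pow(Add(-251, a), Rational(1, 2))), -1))
Add(Function('T')(318), Function('K')(Mul(-3, 34), Function('O')(-15, -16))) = Add(Pow(Add(Pow(318, 2), Pow(Add(-251, 318), Rational(1, 2))), -1), Mul(-3, 34)) = Add(Pow(Add(101124, Pow(67, Rational(1, 2))), -1), -102) = Add(-102, Pow(Add(101124, Pow(67, Rational(1, 2))), -1))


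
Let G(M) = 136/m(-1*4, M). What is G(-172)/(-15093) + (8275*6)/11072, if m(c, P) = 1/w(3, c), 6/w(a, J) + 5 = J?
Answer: 1125556967/250664544 ≈ 4.4903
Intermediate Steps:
w(a, J) = 6/(-5 + J)
m(c, P) = -5/6 + c/6 (m(c, P) = 1/(6/(-5 + c)) = -5/6 + c/6)
G(M) = -272/3 (G(M) = 136/(-5/6 + (-1*4)/6) = 136/(-5/6 + (1/6)*(-4)) = 136/(-5/6 - 2/3) = 136/(-3/2) = 136*(-2/3) = -272/3)
G(-172)/(-15093) + (8275*6)/11072 = -272/3/(-15093) + (8275*6)/11072 = -272/3*(-1/15093) + 49650*(1/11072) = 272/45279 + 24825/5536 = 1125556967/250664544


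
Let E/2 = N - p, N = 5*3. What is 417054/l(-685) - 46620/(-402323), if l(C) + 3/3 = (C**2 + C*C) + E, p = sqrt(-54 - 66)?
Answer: 198528013149468738/354343099171598483 + 1668216*I*sqrt(30)/880742833921 ≈ 0.56027 + 1.0374e-5*I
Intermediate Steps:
p = 2*I*sqrt(30) (p = sqrt(-120) = 2*I*sqrt(30) ≈ 10.954*I)
N = 15
E = 30 - 4*I*sqrt(30) (E = 2*(15 - 2*I*sqrt(30)) = 30 - 4*I*sqrt(30) ≈ 30.0 - 21.909*I)
l(C) = 29 + 2*C**2 - 4*I*sqrt(30) (l(C) = -1 + ((C**2 + C*C) + (30 - 4*I*sqrt(30))) = -1 + ((C**2 + C**2) + (30 - 4*I*sqrt(30))) = -1 + (2*C**2 + (30 - 4*I*sqrt(30))) = -1 + (30 + 2*C**2 - 4*I*sqrt(30)) = 29 + 2*C**2 - 4*I*sqrt(30))
417054/l(-685) - 46620/(-402323) = 417054/(29 + 2*(-685)**2 - 4*I*sqrt(30)) - 46620/(-402323) = 417054/(29 + 2*469225 - 4*I*sqrt(30)) - 46620*(-1/402323) = 417054/(29 + 938450 - 4*I*sqrt(30)) + 46620/402323 = 417054/(938479 - 4*I*sqrt(30)) + 46620/402323 = 46620/402323 + 417054/(938479 - 4*I*sqrt(30))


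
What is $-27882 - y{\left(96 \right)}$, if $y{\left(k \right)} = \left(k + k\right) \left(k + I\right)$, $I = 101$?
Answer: $-65706$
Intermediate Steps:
$y{\left(k \right)} = 2 k \left(101 + k\right)$ ($y{\left(k \right)} = \left(k + k\right) \left(k + 101\right) = 2 k \left(101 + k\right)$)
$-27882 - y{\left(96 \right)} = -27882 - 2 \cdot 96 \left(101 + 96\right) = -27882 - 2 \cdot 96 \cdot 197 = -27882 - 37824 = -65706$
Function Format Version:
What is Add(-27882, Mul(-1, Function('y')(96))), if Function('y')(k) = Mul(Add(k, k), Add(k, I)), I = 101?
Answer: -65706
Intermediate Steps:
Function('y')(k) = Mul(2, k, Add(101, k)) (Function('y')(k) = Mul(Add(k, k), Add(k, 101)) = Mul(Mul(2, k), Add(101, k)) = Mul(2, k, Add(101, k)))
Add(-27882, Mul(-1, Function('y')(96))) = Add(-27882, Mul(-1, Mul(2, 96, Add(101, 96)))) = Add(-27882, Mul(-1, Mul(2, 96, 197))) = Add(-27882, Mul(-1, 37824)) = Add(-27882, -37824) = -65706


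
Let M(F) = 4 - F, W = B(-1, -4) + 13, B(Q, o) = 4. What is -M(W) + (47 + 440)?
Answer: 500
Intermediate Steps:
W = 17 (W = 4 + 13 = 17)
-M(W) + (47 + 440) = -(4 - 1*17) + (47 + 440) = -(4 - 17) + 487 = -1*(-13) + 487 = 13 + 487 = 500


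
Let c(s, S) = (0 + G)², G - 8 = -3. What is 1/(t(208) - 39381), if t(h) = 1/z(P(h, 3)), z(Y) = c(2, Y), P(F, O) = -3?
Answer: -25/984524 ≈ -2.5393e-5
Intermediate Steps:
G = 5 (G = 8 - 3 = 5)
c(s, S) = 25 (c(s, S) = (0 + 5)² = 5² = 25)
z(Y) = 25
t(h) = 1/25
1/(t(208) - 39381) = 1/(1/25 - 39381) = 1/(-984524/25) = -25/984524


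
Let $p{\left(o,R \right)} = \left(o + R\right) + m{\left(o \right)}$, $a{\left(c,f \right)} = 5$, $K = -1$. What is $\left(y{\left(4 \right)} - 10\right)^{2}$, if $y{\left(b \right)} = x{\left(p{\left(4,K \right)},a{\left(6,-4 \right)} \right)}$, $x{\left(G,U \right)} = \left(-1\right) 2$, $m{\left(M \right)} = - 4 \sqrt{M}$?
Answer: $144$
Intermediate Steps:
$p{\left(o,R \right)} = R + o - 4 \sqrt{o}$ ($p{\left(o,R \right)} = \left(o + R\right) - 4 \sqrt{o} = \left(R + o\right) - 4 \sqrt{o} = R + o - 4 \sqrt{o}$)
$x{\left(G,U \right)} = -2$
$y{\left(b \right)} = -2$
$\left(y{\left(4 \right)} - 10\right)^{2} = \left(-2 - 10\right)^{2} = \left(-12\right)^{2} = 144$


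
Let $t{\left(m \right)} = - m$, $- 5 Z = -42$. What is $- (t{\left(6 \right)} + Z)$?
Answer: $- \frac{12}{5} \approx -2.4$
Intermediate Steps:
$Z = \frac{42}{5}$ ($Z = \left(- \frac{1}{5}\right) \left(-42\right) = \frac{42}{5} \approx 8.4$)
$- (t{\left(6 \right)} + Z) = - (\left(-1\right) 6 + \frac{42}{5}) = - (-6 + \frac{42}{5}) = \left(-1\right) \frac{12}{5} = - \frac{12}{5}$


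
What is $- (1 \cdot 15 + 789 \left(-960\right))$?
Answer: $757425$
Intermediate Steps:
$- (1 \cdot 15 + 789 \left(-960\right)) = - (15 - 757440) = \left(-1\right) \left(-757425\right) = 757425$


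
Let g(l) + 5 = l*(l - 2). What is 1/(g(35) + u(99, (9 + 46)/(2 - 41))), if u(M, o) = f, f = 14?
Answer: 1/1164 ≈ 0.00085911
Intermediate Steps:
g(l) = -5 + l*(-2 + l) (g(l) = -5 + l*(l - 2) = -5 + l*(-2 + l))
u(M, o) = 14
1/(g(35) + u(99, (9 + 46)/(2 - 41))) = 1/((-5 + 35**2 - 2*35) + 14) = 1/((-5 + 1225 - 70) + 14) = 1/(1150 + 14) = 1/1164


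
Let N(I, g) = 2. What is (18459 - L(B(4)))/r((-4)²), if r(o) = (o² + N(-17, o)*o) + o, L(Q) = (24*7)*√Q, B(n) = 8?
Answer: 18459/304 - 21*√2/19 ≈ 59.157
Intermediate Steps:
L(Q) = 168*√Q
r(o) = o² + 3*o (r(o) = (o² + 2*o) + o = o² + 3*o)
(18459 - L(B(4)))/r((-4)²) = (18459 - 168*√8)/(((-4)²*(3 + (-4)²))) = (18459 - 168*2*√2)/((16*(3 + 16))) = (18459 - 336*√2)/((16*19)) = (18459 - 336*√2)/304 = (18459 - 336*√2)*(1/304) = 18459/304 - 21*√2/19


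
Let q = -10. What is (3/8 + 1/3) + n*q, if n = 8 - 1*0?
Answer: -1903/24 ≈ -79.292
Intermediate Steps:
n = 8 (n = 8 + 0 = 8)
(3/8 + 1/3) + n*q = (3/8 + 1/3) + 8*(-10) = (3*(1/8) + 1*(1/3)) - 80 = (3/8 + 1/3) - 80 = 17/24 - 80 = -1903/24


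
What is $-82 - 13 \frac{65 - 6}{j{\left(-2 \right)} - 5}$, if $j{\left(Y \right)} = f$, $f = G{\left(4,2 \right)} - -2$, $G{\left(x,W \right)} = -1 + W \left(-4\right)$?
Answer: $- \frac{217}{12} \approx -18.083$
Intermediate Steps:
$G{\left(x,W \right)} = -1 - 4 W$
$f = -7$ ($f = \left(-1 - 8\right) - -2 = \left(-1 - 8\right) + 2 = -9 + 2 = -7$)
$j{\left(Y \right)} = -7$
$-82 - 13 \frac{65 - 6}{j{\left(-2 \right)} - 5} = -82 - 13 \frac{65 - 6}{-7 - 5} = -82 - 13 \frac{59}{-12} = -82 - 13 \cdot 59 \left(- \frac{1}{12}\right) = -82 - - \frac{767}{12} = -82 + \frac{767}{12} = - \frac{217}{12}$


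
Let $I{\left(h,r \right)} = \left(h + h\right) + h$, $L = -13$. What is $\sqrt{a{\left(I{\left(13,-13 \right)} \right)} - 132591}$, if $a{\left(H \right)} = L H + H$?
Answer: $i \sqrt{133059} \approx 364.77 i$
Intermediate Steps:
$I{\left(h,r \right)} = 3 h$ ($I{\left(h,r \right)} = 2 h + h = 3 h$)
$a{\left(H \right)} = - 12 H$ ($a{\left(H \right)} = - 13 H + H = - 12 H$)
$\sqrt{a{\left(I{\left(13,-13 \right)} \right)} - 132591} = \sqrt{- 12 \cdot 3 \cdot 13 - 132591} = \sqrt{\left(-12\right) 39 - 132591} = \sqrt{-468 - 132591} = \sqrt{-133059} = i \sqrt{133059}$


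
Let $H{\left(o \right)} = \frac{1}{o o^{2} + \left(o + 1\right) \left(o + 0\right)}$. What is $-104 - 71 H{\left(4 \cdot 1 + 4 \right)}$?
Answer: $- \frac{60807}{584} \approx -104.12$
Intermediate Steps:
$H{\left(o \right)} = \frac{1}{o^{3} + o \left(1 + o\right)}$ ($H{\left(o \right)} = \frac{1}{o^{3} + \left(1 + o\right) o} = \frac{1}{o^{3} + o \left(1 + o\right)}$)
$-104 - 71 H{\left(4 \cdot 1 + 4 \right)} = -104 - 71 \frac{1}{\left(4 \cdot 1 + 4\right) \left(1 + \left(4 \cdot 1 + 4\right) + \left(4 \cdot 1 + 4\right)^{2}\right)} = -104 - 71 \frac{1}{\left(4 + 4\right) \left(1 + \left(4 + 4\right) + \left(4 + 4\right)^{2}\right)} = -104 - 71 \frac{1}{8 \left(1 + 8 + 8^{2}\right)} = -104 - 71 \frac{1}{8 \left(1 + 8 + 64\right)} = -104 - 71 \frac{1}{8 \cdot 73} = -104 - 71 \cdot \frac{1}{8} \cdot \frac{1}{73} = -104 - \frac{71}{584} = - \frac{60807}{584}$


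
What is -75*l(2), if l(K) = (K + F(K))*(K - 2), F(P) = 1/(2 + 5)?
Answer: 0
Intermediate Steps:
F(P) = ⅐ (F(P) = 1/7 = ⅐)
l(K) = (-2 + K)*(⅐ + K) (l(K) = (K + ⅐)*(K - 2) = (⅐ + K)*(-2 + K) = (-2 + K)*(⅐ + K))
-75*l(2) = -75*(-2/7 + 2² - 13/7*2) = -75*(-2/7 + 4 - 26/7) = -75*0 = 0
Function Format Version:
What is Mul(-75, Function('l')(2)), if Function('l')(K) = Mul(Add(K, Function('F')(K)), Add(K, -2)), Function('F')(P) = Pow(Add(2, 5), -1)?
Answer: 0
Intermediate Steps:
Function('F')(P) = Rational(1, 7) (Function('F')(P) = Pow(7, -1) = Rational(1, 7))
Function('l')(K) = Mul(Add(-2, K), Add(Rational(1, 7), K)) (Function('l')(K) = Mul(Add(K, Rational(1, 7)), Add(K, -2)) = Mul(Add(Rational(1, 7), K), Add(-2, K)) = Mul(Add(-2, K), Add(Rational(1, 7), K)))
Mul(-75, Function('l')(2)) = Mul(-75, Add(Rational(-2, 7), Pow(2, 2), Mul(Rational(-13, 7), 2))) = Mul(-75, Add(Rational(-2, 7), 4, Rational(-26, 7))) = Mul(-75, 0) = 0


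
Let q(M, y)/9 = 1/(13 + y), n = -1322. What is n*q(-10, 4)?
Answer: -11898/17 ≈ -699.88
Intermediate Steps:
q(M, y) = 9/(13 + y)
n*q(-10, 4) = -11898/(13 + 4) = -11898/17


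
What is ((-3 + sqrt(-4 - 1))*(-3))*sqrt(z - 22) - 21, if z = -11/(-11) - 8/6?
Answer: -21 + sqrt(1005) + 3*I*sqrt(201) ≈ 10.702 + 42.532*I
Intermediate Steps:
z = -1/3 (z = -11*(-1/11) - 8*1/6 = 1 - 4/3 = -1/3 ≈ -0.33333)
((-3 + sqrt(-4 - 1))*(-3))*sqrt(z - 22) - 21 = ((-3 + sqrt(-4 - 1))*(-3))*sqrt(-1/3 - 22) - 21 = ((-3 + sqrt(-5))*(-3))*sqrt(-67/3) - 21 = ((-3 + I*sqrt(5))*(-3))*(I*sqrt(201)/3) - 21 = (9 - 3*I*sqrt(5))*(I*sqrt(201)/3) - 21 = I*sqrt(201)*(9 - 3*I*sqrt(5))/3 - 21 = -21 + I*sqrt(201)*(9 - 3*I*sqrt(5))/3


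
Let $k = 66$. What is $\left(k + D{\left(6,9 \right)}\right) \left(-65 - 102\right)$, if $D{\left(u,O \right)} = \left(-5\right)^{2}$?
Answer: $-15197$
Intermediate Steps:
$D{\left(u,O \right)} = 25$
$\left(k + D{\left(6,9 \right)}\right) \left(-65 - 102\right) = \left(66 + 25\right) \left(-65 - 102\right) = 91 \left(-167\right) = -15197$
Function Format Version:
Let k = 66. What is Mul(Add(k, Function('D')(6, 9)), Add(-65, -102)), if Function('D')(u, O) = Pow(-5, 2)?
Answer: -15197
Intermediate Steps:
Function('D')(u, O) = 25
Mul(Add(k, Function('D')(6, 9)), Add(-65, -102)) = Mul(Add(66, 25), Add(-65, -102)) = Mul(91, -167) = -15197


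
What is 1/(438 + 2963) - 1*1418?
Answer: -4822617/3401 ≈ -1418.0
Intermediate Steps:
1/(438 + 2963) - 1*1418 = 1/3401 - 1418 = -4822617/3401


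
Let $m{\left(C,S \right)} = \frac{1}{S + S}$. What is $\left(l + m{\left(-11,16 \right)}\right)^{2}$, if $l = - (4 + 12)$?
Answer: $\frac{261121}{1024} \approx 255.0$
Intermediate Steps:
$m{\left(C,S \right)} = \frac{1}{2 S}$
$l = -16$ ($l = \left(-1\right) 16 = -16$)
$\left(l + m{\left(-11,16 \right)}\right)^{2} = \left(-16 + \frac{1}{2 \cdot 16}\right)^{2} = \left(-16 + \frac{1}{2} \cdot \frac{1}{16}\right)^{2} = \left(-16 + \frac{1}{32}\right)^{2} = \left(- \frac{511}{32}\right)^{2} = \frac{261121}{1024}$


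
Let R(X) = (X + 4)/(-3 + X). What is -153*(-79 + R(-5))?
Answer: 96543/8 ≈ 12068.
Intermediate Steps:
R(X) = (4 + X)/(-3 + X)
-153*(-79 + R(-5)) = -153*(-79 + (4 - 5)/(-3 - 5)) = -153*(-79 - 1/(-8)) = -153*(-79 - ⅛*(-1)) = -153*(-79 + ⅛) = -153*(-631/8) = 96543/8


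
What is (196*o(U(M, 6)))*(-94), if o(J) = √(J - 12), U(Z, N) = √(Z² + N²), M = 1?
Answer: -18424*I*√(12 - √37) ≈ -44817.0*I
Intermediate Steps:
U(Z, N) = √(N² + Z²)
o(J) = √(-12 + J)
(196*o(U(M, 6)))*(-94) = (196*√(-12 + √(6² + 1²)))*(-94) = (196*√(-12 + √(36 + 1)))*(-94) = (196*√(-12 + √37))*(-94) = -18424*√(-12 + √37)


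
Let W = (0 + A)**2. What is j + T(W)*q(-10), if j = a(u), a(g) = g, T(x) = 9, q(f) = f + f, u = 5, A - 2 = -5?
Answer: -175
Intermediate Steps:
A = -3 (A = 2 - 5 = -3)
q(f) = 2*f
W = 9 (W = (0 - 3)**2 = (-3)**2 = 9)
j = 5
j + T(W)*q(-10) = 5 + 9*(2*(-10)) = 5 + 9*(-20) = 5 - 180 = -175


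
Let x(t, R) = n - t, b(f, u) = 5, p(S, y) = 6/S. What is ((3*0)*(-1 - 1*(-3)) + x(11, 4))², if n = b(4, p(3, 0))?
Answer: 36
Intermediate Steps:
n = 5
x(t, R) = 5 - t
((3*0)*(-1 - 1*(-3)) + x(11, 4))² = ((3*0)*(-1 - 1*(-3)) + (5 - 1*11))² = (0*(-1 + 3) + (5 - 11))² = (0*2 - 6)² = (0 - 6)² = (-6)² = 36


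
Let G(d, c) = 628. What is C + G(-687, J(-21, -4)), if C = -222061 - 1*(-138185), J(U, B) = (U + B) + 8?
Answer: -83248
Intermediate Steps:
J(U, B) = 8 + B + U (J(U, B) = (B + U) + 8 = 8 + B + U)
C = -83876 (C = -222061 + 138185 = -83876)
C + G(-687, J(-21, -4)) = -83876 + 628 = -83248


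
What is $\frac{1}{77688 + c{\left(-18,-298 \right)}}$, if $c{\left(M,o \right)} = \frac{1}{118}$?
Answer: $\frac{118}{9167185} \approx 1.2872 \cdot 10^{-5}$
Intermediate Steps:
$c{\left(M,o \right)} = \frac{1}{118}$
$\frac{1}{77688 + c{\left(-18,-298 \right)}} = \frac{1}{77688 + \frac{1}{118}} = \frac{1}{\frac{9167185}{118}} = \frac{118}{9167185}$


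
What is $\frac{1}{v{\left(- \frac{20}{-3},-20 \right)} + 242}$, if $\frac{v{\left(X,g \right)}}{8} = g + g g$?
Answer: $\frac{1}{3282} \approx 0.00030469$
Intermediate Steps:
$v{\left(X,g \right)} = 8 g + 8 g^{2}$ ($v{\left(X,g \right)} = 8 \left(g + g g\right) = 8 \left(g + g^{2}\right) = 8 g + 8 g^{2}$)
$\frac{1}{v{\left(- \frac{20}{-3},-20 \right)} + 242} = \frac{1}{8 \left(-20\right) \left(1 - 20\right) + 242} = \frac{1}{8 \left(-20\right) \left(-19\right) + 242} = \frac{1}{3040 + 242} = \frac{1}{3282}$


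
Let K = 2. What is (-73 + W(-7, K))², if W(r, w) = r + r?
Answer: 7569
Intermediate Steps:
W(r, w) = 2*r
(-73 + W(-7, K))² = (-73 + 2*(-7))² = (-73 - 14)² = (-87)² = 7569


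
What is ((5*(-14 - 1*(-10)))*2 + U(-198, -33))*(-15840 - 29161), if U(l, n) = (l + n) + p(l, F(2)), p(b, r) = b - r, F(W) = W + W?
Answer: 21285473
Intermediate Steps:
F(W) = 2*W
U(l, n) = -4 + n + 2*l (U(l, n) = (l + n) + (l - 2*2) = (l + n) + (l - 1*4) = (l + n) + (l - 4) = (l + n) + (-4 + l) = -4 + n + 2*l)
((5*(-14 - 1*(-10)))*2 + U(-198, -33))*(-15840 - 29161) = ((5*(-14 - 1*(-10)))*2 + (-4 - 33 + 2*(-198)))*(-15840 - 29161) = ((5*(-14 + 10))*2 + (-4 - 33 - 396))*(-45001) = ((5*(-4))*2 - 433)*(-45001) = (-20*2 - 433)*(-45001) = (-40 - 433)*(-45001) = -473*(-45001) = 21285473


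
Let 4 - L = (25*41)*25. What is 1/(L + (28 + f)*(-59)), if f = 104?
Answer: -1/33409 ≈ -2.9932e-5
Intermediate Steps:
L = -25621 (L = 4 - 25*41*25 = 4 - 1025*25 = 4 - 1*25625 = 4 - 25625 = -25621)
1/(L + (28 + f)*(-59)) = 1/(-25621 + (28 + 104)*(-59)) = 1/(-25621 + 132*(-59)) = 1/(-25621 - 7788) = 1/(-33409) = -1/33409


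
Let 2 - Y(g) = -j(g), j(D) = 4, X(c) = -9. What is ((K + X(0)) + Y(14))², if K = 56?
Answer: 2809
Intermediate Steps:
Y(g) = 6 (Y(g) = 2 - (-1)*4 = 2 - 1*(-4) = 2 + 4 = 6)
((K + X(0)) + Y(14))² = ((56 - 9) + 6)² = (47 + 6)² = 53² = 2809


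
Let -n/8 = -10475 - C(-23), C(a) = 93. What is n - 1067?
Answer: 83477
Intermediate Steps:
n = 84544 (n = -8*(-10475 - 1*93) = -8*(-10475 - 93) = -8*(-10568) = 84544)
n - 1067 = 84544 - 1067 = 83477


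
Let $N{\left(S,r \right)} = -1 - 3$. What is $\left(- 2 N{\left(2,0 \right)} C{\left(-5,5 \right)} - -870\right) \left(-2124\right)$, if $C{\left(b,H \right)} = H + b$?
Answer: $-1847880$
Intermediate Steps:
$N{\left(S,r \right)} = -4$
$\left(- 2 N{\left(2,0 \right)} C{\left(-5,5 \right)} - -870\right) \left(-2124\right) = \left(\left(-2\right) \left(-4\right) \left(5 - 5\right) - -870\right) \left(-2124\right) = \left(8 \cdot 0 + 870\right) \left(-2124\right) = \left(0 + 870\right) \left(-2124\right) = 870 \left(-2124\right) = -1847880$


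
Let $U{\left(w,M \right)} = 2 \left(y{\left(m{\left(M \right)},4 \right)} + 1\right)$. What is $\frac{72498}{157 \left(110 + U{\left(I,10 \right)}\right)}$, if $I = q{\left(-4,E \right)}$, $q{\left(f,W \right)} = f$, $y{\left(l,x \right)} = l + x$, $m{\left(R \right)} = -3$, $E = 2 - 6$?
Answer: $\frac{12083}{2983} \approx 4.0506$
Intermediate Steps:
$E = -4$ ($E = 2 - 6 = -4$)
$I = -4$
$U{\left(w,M \right)} = 4$ ($U{\left(w,M \right)} = 2 \left(\left(-3 + 4\right) + 1\right) = 2 \left(1 + 1\right) = 2 \cdot 2 = 4$)
$\frac{72498}{157 \left(110 + U{\left(I,10 \right)}\right)} = \frac{72498}{157 \left(110 + 4\right)} = \frac{72498}{157 \cdot 114} = \frac{72498}{17898} = 72498 \cdot \frac{1}{17898} = \frac{12083}{2983}$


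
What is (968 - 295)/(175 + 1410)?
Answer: 673/1585 ≈ 0.42461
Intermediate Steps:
(968 - 295)/(175 + 1410) = 673/1585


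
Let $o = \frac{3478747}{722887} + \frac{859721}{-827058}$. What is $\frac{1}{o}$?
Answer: $\frac{597869476446}{2255644401799} \approx 0.26505$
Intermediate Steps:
$o = \frac{2255644401799}{597869476446}$ ($o = 3478747 \cdot \frac{1}{722887} + 859721 \left(- \frac{1}{827058}\right) = \frac{3478747}{722887} - \frac{859721}{827058} = \frac{2255644401799}{597869476446} \approx 3.7728$)
$\frac{1}{o} = \frac{1}{\frac{2255644401799}{597869476446}} = \frac{597869476446}{2255644401799}$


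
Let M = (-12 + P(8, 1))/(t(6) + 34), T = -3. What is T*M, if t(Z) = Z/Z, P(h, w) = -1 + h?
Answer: 3/7 ≈ 0.42857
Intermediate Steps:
t(Z) = 1
M = -⅐ (M = (-12 + (-1 + 8))/(1 + 34) = (-12 + 7)/35 = -5*1/35 = -⅐ ≈ -0.14286)
T*M = -3*(-⅐) = 3/7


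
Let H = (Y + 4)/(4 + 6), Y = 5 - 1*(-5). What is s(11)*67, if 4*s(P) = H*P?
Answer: 5159/20 ≈ 257.95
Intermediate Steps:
Y = 10 (Y = 5 + 5 = 10)
H = 7/5 (H = (10 + 4)/(4 + 6) = 14/10 = 14*(⅒) = 7/5 ≈ 1.4000)
s(P) = 7*P/20 (s(P) = (7*P/5)/4 = 7*P/20)
s(11)*67 = ((7/20)*11)*67 = (77/20)*67 = 5159/20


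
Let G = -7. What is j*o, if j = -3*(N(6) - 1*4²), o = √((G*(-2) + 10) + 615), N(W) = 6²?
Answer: -180*√71 ≈ -1516.7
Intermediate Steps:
N(W) = 36
o = 3*√71 (o = √((-7*(-2) + 10) + 615) = √((14 + 10) + 615) = √(24 + 615) = √639 = 3*√71 ≈ 25.278)
j = -60 (j = -3*(36 - 1*4²) = -3*(36 - 1*16) = -3*(36 - 16) = -3*20 = -60)
j*o = -180*√71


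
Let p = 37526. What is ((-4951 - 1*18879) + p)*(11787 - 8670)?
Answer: 42690432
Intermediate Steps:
((-4951 - 1*18879) + p)*(11787 - 8670) = ((-4951 - 1*18879) + 37526)*(11787 - 8670) = ((-4951 - 18879) + 37526)*3117 = (-23830 + 37526)*3117 = 13696*3117 = 42690432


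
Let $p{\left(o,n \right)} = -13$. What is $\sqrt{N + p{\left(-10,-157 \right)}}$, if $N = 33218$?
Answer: $\sqrt{33205} \approx 182.22$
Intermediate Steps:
$\sqrt{N + p{\left(-10,-157 \right)}} = \sqrt{33218 - 13} = \sqrt{33205}$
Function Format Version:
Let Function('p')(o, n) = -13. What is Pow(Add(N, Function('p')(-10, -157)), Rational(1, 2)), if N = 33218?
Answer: Pow(33205, Rational(1, 2)) ≈ 182.22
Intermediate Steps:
Pow(Add(N, Function('p')(-10, -157)), Rational(1, 2)) = Pow(Add(33218, -13), Rational(1, 2)) = Pow(33205, Rational(1, 2))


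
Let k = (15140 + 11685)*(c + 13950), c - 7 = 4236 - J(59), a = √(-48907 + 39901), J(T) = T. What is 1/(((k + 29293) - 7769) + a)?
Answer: 81077679/39441540192163747 - I*√9006/236649241152982482 ≈ 2.0556e-9 - 4.0102e-16*I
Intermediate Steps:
a = I*√9006 (a = √(-9006) = I*√9006 ≈ 94.9*I)
c = 4184 (c = 7 + (4236 - 1*59) = 7 + (4236 - 59) = 7 + 4177 = 4184)
k = 486444550 (k = (15140 + 11685)*(4184 + 13950) = 26825*18134 = 486444550)
1/(((k + 29293) - 7769) + a) = 1/(((486444550 + 29293) - 7769) + I*√9006) = 1/((486473843 - 7769) + I*√9006) = 1/(486466074 + I*√9006)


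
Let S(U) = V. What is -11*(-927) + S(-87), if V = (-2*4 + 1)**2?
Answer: 10246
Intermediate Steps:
V = 49 (V = (-8 + 1)**2 = (-7)**2 = 49)
S(U) = 49
-11*(-927) + S(-87) = -11*(-927) + 49 = 10197 + 49 = 10246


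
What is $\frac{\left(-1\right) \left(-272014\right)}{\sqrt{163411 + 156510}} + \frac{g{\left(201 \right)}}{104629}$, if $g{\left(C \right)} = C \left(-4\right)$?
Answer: $- \frac{804}{104629} + \frac{272014 \sqrt{6529}}{45703} \approx 480.91$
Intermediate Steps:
$g{\left(C \right)} = - 4 C$
$\frac{\left(-1\right) \left(-272014\right)}{\sqrt{163411 + 156510}} + \frac{g{\left(201 \right)}}{104629} = \frac{\left(-1\right) \left(-272014\right)}{\sqrt{163411 + 156510}} + \frac{\left(-4\right) 201}{104629} = \frac{272014}{\sqrt{319921}} - \frac{804}{104629} = \frac{272014}{7 \sqrt{6529}} - \frac{804}{104629} = 272014 \frac{\sqrt{6529}}{45703} - \frac{804}{104629} = \frac{272014 \sqrt{6529}}{45703} - \frac{804}{104629} = - \frac{804}{104629} + \frac{272014 \sqrt{6529}}{45703}$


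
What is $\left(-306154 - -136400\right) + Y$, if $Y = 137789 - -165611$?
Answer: $133646$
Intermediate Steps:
$Y = 303400$ ($Y = 137789 + 165611 = 303400$)
$\left(-306154 - -136400\right) + Y = \left(-306154 - -136400\right) + 303400 = \left(-306154 + 136400\right) + 303400 = -169754 + 303400 = 133646$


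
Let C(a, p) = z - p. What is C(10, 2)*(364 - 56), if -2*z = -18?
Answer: 2156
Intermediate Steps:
z = 9 (z = -1/2*(-18) = 9)
C(a, p) = 9 - p
C(10, 2)*(364 - 56) = (9 - 1*2)*(364 - 56) = (9 - 2)*308 = 7*308 = 2156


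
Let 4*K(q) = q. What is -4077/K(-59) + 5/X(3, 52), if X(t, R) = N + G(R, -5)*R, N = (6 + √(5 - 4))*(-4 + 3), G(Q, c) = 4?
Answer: 3278203/11859 ≈ 276.43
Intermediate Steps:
K(q) = q/4
N = -7 (N = (6 + √1)*(-1) = (6 + 1)*(-1) = 7*(-1) = -7)
X(t, R) = -7 + 4*R
-4077/K(-59) + 5/X(3, 52) = -4077/((¼)*(-59)) + 5/(-7 + 4*52) = -4077/(-59/4) + 5/(-7 + 208) = -4077*(-4/59) + 5/201 = 16308/59 + 5*(1/201) = 16308/59 + 5/201 = 3278203/11859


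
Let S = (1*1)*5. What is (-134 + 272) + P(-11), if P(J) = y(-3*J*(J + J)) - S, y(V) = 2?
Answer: 135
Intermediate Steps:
S = 5 (S = 1*5 = 5)
P(J) = -3 (P(J) = 2 - 1*5 = 2 - 5 = -3)
(-134 + 272) + P(-11) = (-134 + 272) - 3 = 138 - 3 = 135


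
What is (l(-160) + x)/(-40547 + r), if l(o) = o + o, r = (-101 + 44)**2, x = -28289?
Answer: 28609/37298 ≈ 0.76704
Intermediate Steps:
r = 3249 (r = (-57)**2 = 3249)
l(o) = 2*o
(l(-160) + x)/(-40547 + r) = (2*(-160) - 28289)/(-40547 + 3249) = (-320 - 28289)/(-37298) = -28609*(-1/37298) = 28609/37298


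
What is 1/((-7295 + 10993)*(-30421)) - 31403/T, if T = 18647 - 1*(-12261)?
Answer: -1766369431341/1738526443532 ≈ -1.0160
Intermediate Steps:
T = 30908 (T = 18647 + 12261 = 30908)
1/((-7295 + 10993)*(-30421)) - 31403/T = 1/((-7295 + 10993)*(-30421)) - 31403/30908 = -1/30421/3698 - 31403*1/30908 = (1/3698)*(-1/30421) - 31403/30908 = -1/112496858 - 31403/30908 = -1766369431341/1738526443532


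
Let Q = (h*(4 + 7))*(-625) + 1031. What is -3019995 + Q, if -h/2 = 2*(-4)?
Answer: -3128964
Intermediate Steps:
h = 16 (h = -4*(-4) = -2*(-8) = 16)
Q = -108969 (Q = (16*(4 + 7))*(-625) + 1031 = (16*11)*(-625) + 1031 = 176*(-625) + 1031 = -110000 + 1031 = -108969)
-3019995 + Q = -3019995 - 108969 = -3128964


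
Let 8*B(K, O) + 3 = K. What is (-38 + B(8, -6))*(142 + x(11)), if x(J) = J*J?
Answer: -78637/8 ≈ -9829.6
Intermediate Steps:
B(K, O) = -3/8 + K/8
x(J) = J²
(-38 + B(8, -6))*(142 + x(11)) = (-38 + (-3/8 + (⅛)*8))*(142 + 11²) = (-38 + (-3/8 + 1))*(142 + 121) = (-38 + 5/8)*263 = -299/8*263 = -78637/8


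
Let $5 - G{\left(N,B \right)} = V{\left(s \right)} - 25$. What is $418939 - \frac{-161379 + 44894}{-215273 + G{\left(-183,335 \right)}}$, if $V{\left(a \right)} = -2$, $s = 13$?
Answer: $\frac{90172732814}{215241} \approx 4.1894 \cdot 10^{5}$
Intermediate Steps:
$G{\left(N,B \right)} = 32$ ($G{\left(N,B \right)} = 5 - \left(-2 - 25\right) = 5 - -27 = 5 + 27 = 32$)
$418939 - \frac{-161379 + 44894}{-215273 + G{\left(-183,335 \right)}} = 418939 - \frac{-161379 + 44894}{-215273 + 32} = 418939 - - \frac{116485}{-215241} = 418939 - \left(-116485\right) \left(- \frac{1}{215241}\right) = 418939 - \frac{116485}{215241} = \frac{90172732814}{215241}$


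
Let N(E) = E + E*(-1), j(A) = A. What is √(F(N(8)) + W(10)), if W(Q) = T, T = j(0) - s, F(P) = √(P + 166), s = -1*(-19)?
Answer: √(-19 + √166) ≈ 2.473*I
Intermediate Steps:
s = 19
N(E) = 0 (N(E) = E - E = 0)
F(P) = √(166 + P)
T = -19 (T = 0 - 1*19 = 0 - 19 = -19)
W(Q) = -19
√(F(N(8)) + W(10)) = √(√(166 + 0) - 19) = √(√166 - 19) = √(-19 + √166)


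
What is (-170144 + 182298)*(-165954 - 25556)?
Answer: -2327612540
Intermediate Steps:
(-170144 + 182298)*(-165954 - 25556) = 12154*(-191510) = -2327612540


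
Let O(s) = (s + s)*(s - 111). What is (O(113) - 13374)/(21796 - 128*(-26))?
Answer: -6461/12562 ≈ -0.51433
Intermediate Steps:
O(s) = 2*s*(-111 + s) (O(s) = (2*s)*(-111 + s) = 2*s*(-111 + s))
(O(113) - 13374)/(21796 - 128*(-26)) = (2*113*(-111 + 113) - 13374)/(21796 - 128*(-26)) = (2*113*2 - 13374)/(21796 + 3328) = (452 - 13374)/25124 = -12922*1/25124 = -6461/12562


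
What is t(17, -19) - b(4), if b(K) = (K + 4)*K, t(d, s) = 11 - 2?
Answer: -23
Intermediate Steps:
t(d, s) = 9
b(K) = K*(4 + K) (b(K) = (4 + K)*K = K*(4 + K))
t(17, -19) - b(4) = 9 - 4*(4 + 4) = 9 - 4*8 = 9 - 1*32 = 9 - 32 = -23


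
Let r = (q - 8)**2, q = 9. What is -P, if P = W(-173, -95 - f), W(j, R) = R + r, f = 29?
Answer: 123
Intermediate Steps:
r = 1 (r = (9 - 8)**2 = 1**2 = 1)
W(j, R) = 1 + R (W(j, R) = R + 1 = 1 + R)
P = -123 (P = 1 + (-95 - 1*29) = 1 + (-95 - 29) = 1 - 124 = -123)
-P = -1*(-123) = 123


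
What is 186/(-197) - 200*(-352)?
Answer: 13868614/197 ≈ 70399.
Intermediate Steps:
186/(-197) - 200*(-352) = 186*(-1/197) + 70400 = -186/197 + 70400 = 13868614/197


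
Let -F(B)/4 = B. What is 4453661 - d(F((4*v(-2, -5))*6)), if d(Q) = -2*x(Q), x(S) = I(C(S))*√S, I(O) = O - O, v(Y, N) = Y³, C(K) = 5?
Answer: 4453661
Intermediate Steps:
F(B) = -4*B
I(O) = 0
x(S) = 0 (x(S) = 0*√S = 0)
d(Q) = 0 (d(Q) = -2*0 = 0)
4453661 - d(F((4*v(-2, -5))*6)) = 4453661 - 1*0 = 4453661 + 0 = 4453661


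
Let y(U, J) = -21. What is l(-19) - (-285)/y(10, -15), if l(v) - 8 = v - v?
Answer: -39/7 ≈ -5.5714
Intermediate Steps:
l(v) = 8 (l(v) = 8 + (v - v) = 8 + 0 = 8)
l(-19) - (-285)/y(10, -15) = 8 - (-285)/(-21) = 8 - (-285)*(-1)/21 = 8 - 1*95/7 = 8 - 95/7 = -39/7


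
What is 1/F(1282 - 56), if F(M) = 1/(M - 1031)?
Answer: 195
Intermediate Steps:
F(M) = 1/(-1031 + M)
1/F(1282 - 56) = 1/(1/(-1031 + (1282 - 56))) = 1/(1/(-1031 + 1226)) = 1/(1/195) = 195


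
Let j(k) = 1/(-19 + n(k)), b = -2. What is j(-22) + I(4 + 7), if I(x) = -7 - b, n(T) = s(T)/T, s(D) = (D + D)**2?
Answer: -536/107 ≈ -5.0093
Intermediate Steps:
s(D) = 4*D**2 (s(D) = (2*D)**2 = 4*D**2)
n(T) = 4*T (n(T) = (4*T**2)/T = 4*T)
j(k) = 1/(-19 + 4*k)
I(x) = -5 (I(x) = -7 - 1*(-2) = -7 + 2 = -5)
j(-22) + I(4 + 7) = 1/(-19 + 4*(-22)) - 5 = 1/(-19 - 88) - 5 = 1/(-107) - 5 = -1/107 - 5 = -536/107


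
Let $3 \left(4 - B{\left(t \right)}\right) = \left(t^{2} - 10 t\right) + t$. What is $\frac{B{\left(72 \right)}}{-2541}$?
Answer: $\frac{1508}{2541} \approx 0.59347$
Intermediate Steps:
$B{\left(t \right)} = 4 + 3 t - \frac{t^{2}}{3}$ ($B{\left(t \right)} = 4 - \frac{\left(t^{2} - 10 t\right) + t}{3} = 4 - \frac{t^{2} - 9 t}{3} = 4 - \left(- 3 t + \frac{t^{2}}{3}\right) = 4 + 3 t - \frac{t^{2}}{3}$)
$\frac{B{\left(72 \right)}}{-2541} = \frac{4 + 3 \cdot 72 - \frac{72^{2}}{3}}{-2541} = \left(4 + 216 - 1728\right) \left(- \frac{1}{2541}\right) = \left(-1508\right) \left(- \frac{1}{2541}\right) = \frac{1508}{2541}$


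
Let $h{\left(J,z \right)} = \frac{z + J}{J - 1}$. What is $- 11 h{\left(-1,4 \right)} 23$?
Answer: $\frac{759}{2} \approx 379.5$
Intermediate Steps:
$h{\left(J,z \right)} = \frac{J + z}{-1 + J}$
$- 11 h{\left(-1,4 \right)} 23 = - 11 \frac{-1 + 4}{-1 - 1} \cdot 23 = - 11 \frac{1}{-2} \cdot 3 \cdot 23 = - 11 \left(\left(- \frac{1}{2}\right) 3\right) 23 = \left(-11\right) \left(- \frac{3}{2}\right) 23 = \frac{33}{2} \cdot 23 = \frac{759}{2}$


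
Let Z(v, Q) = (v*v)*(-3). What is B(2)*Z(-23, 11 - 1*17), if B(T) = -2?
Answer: 3174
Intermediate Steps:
Z(v, Q) = -3*v² (Z(v, Q) = v²*(-3) = -3*v²)
B(2)*Z(-23, 11 - 1*17) = -(-6)*(-23)² = -(-6)*529 = -2*(-1587) = 3174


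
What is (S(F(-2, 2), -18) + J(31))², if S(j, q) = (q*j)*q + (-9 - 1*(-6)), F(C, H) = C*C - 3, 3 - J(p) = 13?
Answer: 96721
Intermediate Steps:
J(p) = -10 (J(p) = 3 - 1*13 = 3 - 13 = -10)
F(C, H) = -3 + C² (F(C, H) = C² - 3 = -3 + C²)
S(j, q) = -3 + j*q² (S(j, q) = (j*q)*q + (-9 + 6) = j*q² - 3 = -3 + j*q²)
(S(F(-2, 2), -18) + J(31))² = ((-3 + (-3 + (-2)²)*(-18)²) - 10)² = ((-3 + (-3 + 4)*324) - 10)² = ((-3 + 1*324) - 10)² = ((-3 + 324) - 10)² = (321 - 10)² = 311² = 96721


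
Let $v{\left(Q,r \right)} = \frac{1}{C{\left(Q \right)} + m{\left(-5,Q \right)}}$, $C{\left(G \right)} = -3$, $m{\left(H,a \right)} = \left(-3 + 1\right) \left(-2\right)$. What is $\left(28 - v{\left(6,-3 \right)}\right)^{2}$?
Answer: $729$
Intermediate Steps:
$m{\left(H,a \right)} = 4$ ($m{\left(H,a \right)} = \left(-2\right) \left(-2\right) = 4$)
$v{\left(Q,r \right)} = 1$ ($v{\left(Q,r \right)} = \frac{1}{-3 + 4} = 1^{-1} = 1$)
$\left(28 - v{\left(6,-3 \right)}\right)^{2} = \left(28 - 1\right)^{2} = 27^{2} = 729$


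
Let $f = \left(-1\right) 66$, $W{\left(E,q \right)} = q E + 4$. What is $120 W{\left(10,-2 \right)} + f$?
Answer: $-1986$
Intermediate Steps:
$W{\left(E,q \right)} = 4 + E q$ ($W{\left(E,q \right)} = E q + 4 = 4 + E q$)
$f = -66$
$120 W{\left(10,-2 \right)} + f = 120 \left(4 + 10 \left(-2\right)\right) - 66 = 120 \left(4 - 20\right) - 66 = 120 \left(-16\right) - 66 = -1920 - 66 = -1986$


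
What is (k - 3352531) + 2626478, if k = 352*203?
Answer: -654597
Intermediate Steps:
k = 71456
(k - 3352531) + 2626478 = (71456 - 3352531) + 2626478 = -3281075 + 2626478 = -654597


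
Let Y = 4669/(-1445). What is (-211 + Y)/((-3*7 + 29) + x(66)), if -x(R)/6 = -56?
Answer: -77391/124270 ≈ -0.62276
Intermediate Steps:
x(R) = 336 (x(R) = -6*(-56) = 336)
Y = -4669/1445 (Y = 4669*(-1/1445) = -4669/1445 ≈ -3.2311)
(-211 + Y)/((-3*7 + 29) + x(66)) = (-211 - 4669/1445)/((-3*7 + 29) + 336) = -309564/(1445*((-21 + 29) + 336)) = -309564/(1445*(8 + 336)) = -309564/1445/344 = -309564/1445*1/344 = -77391/124270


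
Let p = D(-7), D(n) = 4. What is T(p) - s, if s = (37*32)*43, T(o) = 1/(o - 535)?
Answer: -27034273/531 ≈ -50912.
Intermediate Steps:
p = 4
T(o) = 1/(-535 + o)
s = 50912 (s = 1184*43 = 50912)
T(p) - s = 1/(-535 + 4) - 1*50912 = 1/(-531) - 50912 = -1/531 - 50912 = -27034273/531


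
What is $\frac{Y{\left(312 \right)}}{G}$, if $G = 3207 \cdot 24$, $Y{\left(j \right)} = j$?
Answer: $\frac{13}{3207} \approx 0.0040536$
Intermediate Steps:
$G = 76968$
$\frac{Y{\left(312 \right)}}{G} = \frac{312}{76968} = 312 \cdot \frac{1}{76968} = \frac{13}{3207}$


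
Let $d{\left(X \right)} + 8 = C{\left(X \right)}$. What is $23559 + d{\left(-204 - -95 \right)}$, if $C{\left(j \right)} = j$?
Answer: $23442$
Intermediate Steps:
$d{\left(X \right)} = -8 + X$
$23559 + d{\left(-204 - -95 \right)} = 23559 - 117 = 23442$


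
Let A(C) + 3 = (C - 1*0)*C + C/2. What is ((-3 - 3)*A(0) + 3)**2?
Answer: 441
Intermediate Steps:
A(C) = -3 + C**2 + C/2 (A(C) = -3 + ((C - 1*0)*C + C/2) = -3 + ((C + 0)*C + C*(1/2)) = -3 + (C*C + C/2) = -3 + (C**2 + C/2) = -3 + C**2 + C/2)
((-3 - 3)*A(0) + 3)**2 = ((-3 - 3)*(-3 + 0**2 + (1/2)*0) + 3)**2 = (-6*(-3 + 0 + 0) + 3)**2 = (-6*(-3) + 3)**2 = (18 + 3)**2 = 21**2 = 441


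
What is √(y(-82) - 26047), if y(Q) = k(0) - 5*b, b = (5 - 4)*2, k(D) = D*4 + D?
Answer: I*√26057 ≈ 161.42*I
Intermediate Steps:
k(D) = 5*D (k(D) = 4*D + D = 5*D)
b = 2 (b = 1*2 = 2)
y(Q) = -10 (y(Q) = 5*0 - 5*2 = 0 - 10 = -10)
√(y(-82) - 26047) = √(-10 - 26047) = √(-26057) = I*√26057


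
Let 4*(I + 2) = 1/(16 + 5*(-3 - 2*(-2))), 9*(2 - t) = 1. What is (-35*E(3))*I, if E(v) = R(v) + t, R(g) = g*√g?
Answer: 14195/108 + 835*√3/4 ≈ 493.00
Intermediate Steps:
t = 17/9 (t = 2 - ⅑*1 = 2 - ⅑ = 17/9 ≈ 1.8889)
R(g) = g^(3/2)
E(v) = 17/9 + v^(3/2) (E(v) = v^(3/2) + 17/9 = 17/9 + v^(3/2))
I = -167/84 (I = -2 + 1/(4*(16 + 5*(-3 - 2*(-2)))) = -2 + 1/(4*(16 + 5*(-3 + 4))) = -2 + 1/(4*(16 + 5*1)) = -2 + 1/(4*(16 + 5)) = -2 + (¼)/21 = -2 + (¼)*(1/21) = -2 + 1/84 = -167/84 ≈ -1.9881)
(-35*E(3))*I = -35*(17/9 + 3^(3/2))*(-167/84) = -35*(17/9 + 3*√3)*(-167/84) = (-595/9 - 105*√3)*(-167/84) = 14195/108 + 835*√3/4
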